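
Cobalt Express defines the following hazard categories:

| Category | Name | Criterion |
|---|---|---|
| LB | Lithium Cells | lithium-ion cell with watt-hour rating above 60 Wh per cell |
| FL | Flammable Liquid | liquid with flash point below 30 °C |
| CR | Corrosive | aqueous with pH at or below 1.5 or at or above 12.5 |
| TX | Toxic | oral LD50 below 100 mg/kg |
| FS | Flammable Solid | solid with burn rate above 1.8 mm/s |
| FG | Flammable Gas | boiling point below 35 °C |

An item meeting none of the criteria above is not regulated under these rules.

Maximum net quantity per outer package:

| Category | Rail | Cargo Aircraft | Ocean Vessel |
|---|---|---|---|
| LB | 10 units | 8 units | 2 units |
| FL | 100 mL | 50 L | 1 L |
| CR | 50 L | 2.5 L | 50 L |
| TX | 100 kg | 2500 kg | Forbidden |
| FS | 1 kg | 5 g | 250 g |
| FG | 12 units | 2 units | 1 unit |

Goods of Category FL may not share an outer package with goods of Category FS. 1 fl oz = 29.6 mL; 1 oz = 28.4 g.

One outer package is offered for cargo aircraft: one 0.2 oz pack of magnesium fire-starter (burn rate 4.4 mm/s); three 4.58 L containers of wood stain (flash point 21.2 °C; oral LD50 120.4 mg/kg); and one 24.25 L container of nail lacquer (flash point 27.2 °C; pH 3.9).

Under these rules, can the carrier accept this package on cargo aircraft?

The magnesium fire-starter has burn rate 4.4 mm/s, which is > 1.8 mm/s, so it is Category FS (Flammable Solid).
Flash point 21.2 °C meets the Category FL criterion (Flammable Liquid), so the wood stain is Category FL.
Nail lacquer: flash point 27.2 °C < 30 °C → Category FL (Flammable Liquid).
Category FL net quantity: (three 4.58 L containers = 13.74 L) + 24.25 L = 37.99 L.
That is within the Category FL cargo aircraft limit of 50 L.
Category FS quantity: one 0.2 oz pack = 5.68 g.
5.68 g exceeds the cargo aircraft limit of 5 g for Category FS.
Category FL and Category FS may not share an outer package.

No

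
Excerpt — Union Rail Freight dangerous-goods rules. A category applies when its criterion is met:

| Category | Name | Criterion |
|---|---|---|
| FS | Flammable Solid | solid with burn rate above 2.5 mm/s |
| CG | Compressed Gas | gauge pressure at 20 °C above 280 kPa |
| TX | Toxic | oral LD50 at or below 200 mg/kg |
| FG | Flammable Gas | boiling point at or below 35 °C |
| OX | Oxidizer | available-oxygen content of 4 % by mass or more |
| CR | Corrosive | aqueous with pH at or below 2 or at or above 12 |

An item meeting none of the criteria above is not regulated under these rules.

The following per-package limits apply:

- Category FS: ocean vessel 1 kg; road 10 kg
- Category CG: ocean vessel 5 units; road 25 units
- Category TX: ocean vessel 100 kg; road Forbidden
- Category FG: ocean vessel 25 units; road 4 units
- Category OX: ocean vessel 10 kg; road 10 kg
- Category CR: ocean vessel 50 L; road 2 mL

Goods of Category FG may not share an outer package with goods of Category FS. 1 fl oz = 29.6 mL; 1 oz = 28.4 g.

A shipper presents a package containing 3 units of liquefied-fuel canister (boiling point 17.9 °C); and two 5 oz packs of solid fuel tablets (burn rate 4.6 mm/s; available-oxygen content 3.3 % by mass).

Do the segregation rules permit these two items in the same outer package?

No

Boiling point 17.9 °C meets the Category FG criterion (Flammable Gas), so the liquefied-fuel canister is Category FG.
With burn rate 4.6 mm/s (> 2.5 mm/s), the solid fuel tablets fall in Category FS.
Category FG and Category FS may not share an outer package.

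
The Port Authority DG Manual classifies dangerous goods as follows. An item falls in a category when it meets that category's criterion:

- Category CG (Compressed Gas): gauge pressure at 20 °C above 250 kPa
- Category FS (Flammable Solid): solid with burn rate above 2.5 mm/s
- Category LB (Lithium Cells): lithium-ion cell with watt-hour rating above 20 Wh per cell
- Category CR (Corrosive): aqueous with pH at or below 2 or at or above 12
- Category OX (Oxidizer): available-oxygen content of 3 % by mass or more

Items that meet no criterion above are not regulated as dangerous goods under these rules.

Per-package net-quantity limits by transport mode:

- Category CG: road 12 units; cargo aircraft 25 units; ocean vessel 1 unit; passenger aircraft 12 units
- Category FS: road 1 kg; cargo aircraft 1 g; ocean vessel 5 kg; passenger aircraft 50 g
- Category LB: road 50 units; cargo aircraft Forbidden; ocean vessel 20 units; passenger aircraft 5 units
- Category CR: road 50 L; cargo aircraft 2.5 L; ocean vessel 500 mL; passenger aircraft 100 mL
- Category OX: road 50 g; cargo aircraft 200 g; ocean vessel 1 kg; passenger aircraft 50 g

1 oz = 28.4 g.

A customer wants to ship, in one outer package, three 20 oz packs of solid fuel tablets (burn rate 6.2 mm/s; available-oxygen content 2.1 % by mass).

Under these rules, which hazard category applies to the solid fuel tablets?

Category FS

Solid fuel tablets: burn rate 6.2 mm/s > 2.5 mm/s → Category FS (Flammable Solid).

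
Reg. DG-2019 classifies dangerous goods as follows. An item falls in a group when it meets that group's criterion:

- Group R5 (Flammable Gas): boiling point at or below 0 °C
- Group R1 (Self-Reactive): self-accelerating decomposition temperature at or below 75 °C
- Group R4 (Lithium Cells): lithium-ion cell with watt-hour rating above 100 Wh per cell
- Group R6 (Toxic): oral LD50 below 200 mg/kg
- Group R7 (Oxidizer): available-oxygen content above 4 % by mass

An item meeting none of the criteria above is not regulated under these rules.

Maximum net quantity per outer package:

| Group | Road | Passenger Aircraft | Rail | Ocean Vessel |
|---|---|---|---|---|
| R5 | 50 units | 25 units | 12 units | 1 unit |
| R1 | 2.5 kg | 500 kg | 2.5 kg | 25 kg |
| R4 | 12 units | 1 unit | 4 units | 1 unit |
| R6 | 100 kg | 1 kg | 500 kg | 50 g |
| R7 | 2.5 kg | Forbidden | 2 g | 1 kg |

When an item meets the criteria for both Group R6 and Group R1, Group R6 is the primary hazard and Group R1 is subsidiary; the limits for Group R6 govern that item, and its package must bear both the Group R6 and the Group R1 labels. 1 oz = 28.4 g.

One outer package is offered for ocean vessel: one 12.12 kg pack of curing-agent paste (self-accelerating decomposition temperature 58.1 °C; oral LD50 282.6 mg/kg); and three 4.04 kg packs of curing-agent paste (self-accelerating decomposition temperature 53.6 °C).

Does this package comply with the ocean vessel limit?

Curing-agent paste: self-accelerating decomposition temperature 58.1 °C ≤ 75 °C → Group R1 (Self-Reactive).
The curing-agent paste has self-accelerating decomposition temperature 53.6 °C, which is ≤ 75 °C, so it is Group R1 (Self-Reactive).
Group R1 net quantity: 12.12 kg + (three 4.04 kg packs = 12.12 kg) = 24.24 kg.
That is within the Group R1 ocean vessel limit of 25 kg.

Yes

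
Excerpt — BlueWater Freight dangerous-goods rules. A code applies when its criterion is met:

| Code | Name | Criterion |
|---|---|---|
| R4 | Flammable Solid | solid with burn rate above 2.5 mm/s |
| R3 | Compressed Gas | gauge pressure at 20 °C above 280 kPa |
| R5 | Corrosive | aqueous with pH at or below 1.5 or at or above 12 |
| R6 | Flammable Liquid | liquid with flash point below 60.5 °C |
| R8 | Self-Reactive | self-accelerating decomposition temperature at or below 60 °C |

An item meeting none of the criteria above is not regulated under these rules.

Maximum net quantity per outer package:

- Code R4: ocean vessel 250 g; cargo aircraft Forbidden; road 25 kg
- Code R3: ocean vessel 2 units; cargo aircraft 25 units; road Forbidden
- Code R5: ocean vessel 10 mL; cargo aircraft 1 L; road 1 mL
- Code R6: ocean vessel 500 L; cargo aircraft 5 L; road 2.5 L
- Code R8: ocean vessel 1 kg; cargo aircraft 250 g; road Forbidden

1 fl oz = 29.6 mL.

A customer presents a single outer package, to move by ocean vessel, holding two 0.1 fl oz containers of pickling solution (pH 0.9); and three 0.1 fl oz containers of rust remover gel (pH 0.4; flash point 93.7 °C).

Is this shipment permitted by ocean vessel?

The pickling solution has pH 0.9, which is ≤ 1.5, so it is Code R5 (Corrosive).
Rust remover gel: pH 0.4 ≤ 1.5 → Code R5 (Corrosive).
Code R5 net quantity: (two 0.1 fl oz containers = 5.92 mL) + (three 0.1 fl oz containers = 8.88 mL) = 14.8 mL.
That exceeds the Code R5 ocean vessel limit of 10 mL.

No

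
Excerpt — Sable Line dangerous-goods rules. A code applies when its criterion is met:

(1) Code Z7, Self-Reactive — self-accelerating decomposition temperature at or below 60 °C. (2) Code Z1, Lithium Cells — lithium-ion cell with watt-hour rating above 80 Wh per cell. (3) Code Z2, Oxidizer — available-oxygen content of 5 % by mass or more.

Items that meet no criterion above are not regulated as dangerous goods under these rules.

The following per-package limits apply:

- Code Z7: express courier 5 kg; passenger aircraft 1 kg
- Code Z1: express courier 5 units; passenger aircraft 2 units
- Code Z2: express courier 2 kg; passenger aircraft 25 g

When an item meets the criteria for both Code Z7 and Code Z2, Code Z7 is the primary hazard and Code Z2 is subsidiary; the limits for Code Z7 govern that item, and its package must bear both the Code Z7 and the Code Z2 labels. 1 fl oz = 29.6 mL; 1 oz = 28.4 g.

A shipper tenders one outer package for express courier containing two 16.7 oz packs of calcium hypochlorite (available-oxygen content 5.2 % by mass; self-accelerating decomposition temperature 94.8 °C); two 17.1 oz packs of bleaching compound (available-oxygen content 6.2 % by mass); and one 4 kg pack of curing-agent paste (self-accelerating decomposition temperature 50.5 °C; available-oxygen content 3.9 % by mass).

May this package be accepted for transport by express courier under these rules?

Yes

With available-oxygen content 5.2 % by mass (≥ 5 % by mass), the calcium hypochlorite falls in Code Z2.
Available-oxygen content 6.2 % by mass meets the Code Z2 criterion (Oxidizer), so the bleaching compound is Code Z2.
With self-accelerating decomposition temperature 50.5 °C (≤ 60 °C), the curing-agent paste falls in Code Z7.
Code Z2 net quantity: (two 16.7 oz packs = 948.56 g) + (two 17.1 oz packs = 971.28 g) = 1919.84 g.
1919.84 g ≤ 2 kg (express courier limit, Code Z2) — within limit.
Code Z7 quantity: 4 kg.
4 kg ≤ 5 kg (express courier limit, Code Z7) — within limit.
Every hazard code is within its express courier limit and no segregation rule is violated.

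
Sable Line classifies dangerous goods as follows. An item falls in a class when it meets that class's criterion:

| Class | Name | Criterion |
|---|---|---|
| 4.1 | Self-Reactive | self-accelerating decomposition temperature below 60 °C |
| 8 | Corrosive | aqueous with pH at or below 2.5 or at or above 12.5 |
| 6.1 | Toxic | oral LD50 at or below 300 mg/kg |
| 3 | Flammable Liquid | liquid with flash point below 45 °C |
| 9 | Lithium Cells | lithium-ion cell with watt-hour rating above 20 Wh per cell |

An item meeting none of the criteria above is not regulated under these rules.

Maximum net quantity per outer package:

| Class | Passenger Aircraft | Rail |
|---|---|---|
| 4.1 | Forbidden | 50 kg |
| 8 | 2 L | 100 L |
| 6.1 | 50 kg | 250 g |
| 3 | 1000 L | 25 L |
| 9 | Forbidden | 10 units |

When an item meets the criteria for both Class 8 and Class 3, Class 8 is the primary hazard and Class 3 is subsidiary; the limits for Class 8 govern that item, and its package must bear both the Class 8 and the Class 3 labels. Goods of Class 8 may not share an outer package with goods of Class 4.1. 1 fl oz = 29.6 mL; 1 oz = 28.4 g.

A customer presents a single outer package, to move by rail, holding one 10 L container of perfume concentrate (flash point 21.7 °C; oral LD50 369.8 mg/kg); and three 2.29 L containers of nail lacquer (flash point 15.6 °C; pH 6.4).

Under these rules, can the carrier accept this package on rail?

Perfume concentrate: flash point 21.7 °C < 45 °C → Class 3 (Flammable Liquid).
Flash point 15.6 °C meets the Class 3 criterion (Flammable Liquid), so the nail lacquer is Class 3.
Total Class 3: 10 L + (three 2.29 L containers = 6.87 L) = 16.87 L.
16.87 L is within the rail limit of 25 L for Class 3.

Yes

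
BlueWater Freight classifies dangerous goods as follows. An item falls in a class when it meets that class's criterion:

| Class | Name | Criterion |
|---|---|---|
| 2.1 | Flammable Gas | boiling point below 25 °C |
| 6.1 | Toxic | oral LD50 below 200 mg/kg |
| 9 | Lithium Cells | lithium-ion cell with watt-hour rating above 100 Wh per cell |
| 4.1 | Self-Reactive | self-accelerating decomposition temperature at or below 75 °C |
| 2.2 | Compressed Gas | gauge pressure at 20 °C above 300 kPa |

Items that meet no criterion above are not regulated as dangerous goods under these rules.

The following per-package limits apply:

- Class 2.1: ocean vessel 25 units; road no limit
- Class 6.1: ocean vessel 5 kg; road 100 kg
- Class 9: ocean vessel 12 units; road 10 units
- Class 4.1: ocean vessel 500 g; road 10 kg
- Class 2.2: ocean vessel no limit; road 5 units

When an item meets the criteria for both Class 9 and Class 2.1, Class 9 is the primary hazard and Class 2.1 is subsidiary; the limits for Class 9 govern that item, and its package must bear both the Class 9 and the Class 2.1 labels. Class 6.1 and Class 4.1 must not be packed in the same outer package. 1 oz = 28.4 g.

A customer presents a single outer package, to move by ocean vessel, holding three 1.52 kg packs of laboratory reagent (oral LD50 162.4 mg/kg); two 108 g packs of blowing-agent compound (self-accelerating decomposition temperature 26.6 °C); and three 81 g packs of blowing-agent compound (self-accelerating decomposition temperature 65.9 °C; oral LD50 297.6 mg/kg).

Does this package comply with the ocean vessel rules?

Oral LD50 162.4 mg/kg meets the Class 6.1 criterion (Toxic), so the laboratory reagent is Class 6.1.
The blowing-agent compound has self-accelerating decomposition temperature 26.6 °C, which is ≤ 75 °C, so it is Class 4.1 (Self-Reactive).
With self-accelerating decomposition temperature 65.9 °C (≤ 75 °C), the blowing-agent compound falls in Class 4.1.
Class 6.1 quantity: three 1.52 kg packs = 4.56 kg.
4.56 kg is within the ocean vessel limit of 5 kg for Class 6.1.
Total Class 4.1: (two 108 g packs = 216 g) + (three 81 g packs = 243 g) = 459 g.
That is within the Class 4.1 ocean vessel limit of 500 g.
Class 6.1 and Class 4.1 may not share an outer package.

No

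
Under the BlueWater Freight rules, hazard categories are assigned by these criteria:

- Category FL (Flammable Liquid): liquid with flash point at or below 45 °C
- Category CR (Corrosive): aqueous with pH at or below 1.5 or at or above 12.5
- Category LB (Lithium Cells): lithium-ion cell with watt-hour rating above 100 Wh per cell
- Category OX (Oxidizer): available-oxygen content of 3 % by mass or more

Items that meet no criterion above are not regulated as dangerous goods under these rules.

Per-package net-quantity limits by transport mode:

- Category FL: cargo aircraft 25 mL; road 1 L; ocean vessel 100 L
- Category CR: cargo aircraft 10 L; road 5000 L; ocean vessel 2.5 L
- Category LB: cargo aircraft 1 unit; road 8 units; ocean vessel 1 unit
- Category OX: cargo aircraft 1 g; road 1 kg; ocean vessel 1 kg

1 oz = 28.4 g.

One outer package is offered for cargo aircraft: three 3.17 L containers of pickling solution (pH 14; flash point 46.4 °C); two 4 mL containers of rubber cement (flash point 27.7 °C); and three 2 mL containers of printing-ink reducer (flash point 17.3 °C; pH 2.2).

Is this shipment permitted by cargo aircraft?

Yes

pH 14 meets the Category CR criterion (Corrosive), so the pickling solution is Category CR.
Flash point 27.7 °C meets the Category FL criterion (Flammable Liquid), so the rubber cement is Category FL.
Printing-ink reducer: flash point 17.3 °C ≤ 45 °C → Category FL (Flammable Liquid).
Total Category FL: (two 4 mL containers = 8 mL) + (three 2 mL containers = 6 mL) = 14 mL.
That is within the Category FL cargo aircraft limit of 25 mL.
Category CR quantity: three 3.17 L containers = 9.51 L.
9.51 L ≤ 10 L (cargo aircraft limit, Category CR) — within limit.
Every hazard category is within its cargo aircraft limit and no segregation rule is violated.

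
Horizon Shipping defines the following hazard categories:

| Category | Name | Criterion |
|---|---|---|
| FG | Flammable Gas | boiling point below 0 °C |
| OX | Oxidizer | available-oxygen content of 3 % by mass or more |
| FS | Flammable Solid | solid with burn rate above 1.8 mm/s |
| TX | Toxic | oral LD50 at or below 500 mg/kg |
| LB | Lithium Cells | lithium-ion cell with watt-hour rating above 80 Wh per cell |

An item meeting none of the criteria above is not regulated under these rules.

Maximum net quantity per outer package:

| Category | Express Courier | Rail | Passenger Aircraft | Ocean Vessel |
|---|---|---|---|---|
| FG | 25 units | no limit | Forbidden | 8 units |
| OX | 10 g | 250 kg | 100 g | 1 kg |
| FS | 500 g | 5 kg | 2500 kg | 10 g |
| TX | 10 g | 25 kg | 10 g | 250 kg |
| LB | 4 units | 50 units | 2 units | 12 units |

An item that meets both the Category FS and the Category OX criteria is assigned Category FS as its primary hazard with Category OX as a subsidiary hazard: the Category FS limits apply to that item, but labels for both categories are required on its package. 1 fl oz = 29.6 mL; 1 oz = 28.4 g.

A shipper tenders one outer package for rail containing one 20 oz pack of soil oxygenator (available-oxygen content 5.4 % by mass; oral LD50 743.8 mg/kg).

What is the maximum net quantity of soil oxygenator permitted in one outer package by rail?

With available-oxygen content 5.4 % by mass (≥ 3 % by mass), the soil oxygenator falls in Category OX.
The rail limit for Category OX is 250 kg.

250 kg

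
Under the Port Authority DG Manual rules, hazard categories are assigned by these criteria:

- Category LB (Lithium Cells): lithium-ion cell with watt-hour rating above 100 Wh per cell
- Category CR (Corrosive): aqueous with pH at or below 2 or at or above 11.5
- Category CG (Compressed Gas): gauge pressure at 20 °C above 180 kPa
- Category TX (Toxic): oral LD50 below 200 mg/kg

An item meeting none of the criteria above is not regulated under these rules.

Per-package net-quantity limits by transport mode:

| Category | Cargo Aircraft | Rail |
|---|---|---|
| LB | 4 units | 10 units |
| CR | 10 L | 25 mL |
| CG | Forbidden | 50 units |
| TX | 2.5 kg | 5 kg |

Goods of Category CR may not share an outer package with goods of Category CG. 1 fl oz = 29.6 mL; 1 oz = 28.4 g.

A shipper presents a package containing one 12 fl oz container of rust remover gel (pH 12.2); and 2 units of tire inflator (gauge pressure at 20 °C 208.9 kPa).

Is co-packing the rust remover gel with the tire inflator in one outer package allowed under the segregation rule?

The rust remover gel has pH 12.2, which is ≥ 11.5, so it is Category CR (Corrosive).
The tire inflator has gauge pressure at 20 °C 208.9 kPa, which is > 180 kPa, so it is Category CG (Compressed Gas).
Category CR and Category CG may not share an outer package.

No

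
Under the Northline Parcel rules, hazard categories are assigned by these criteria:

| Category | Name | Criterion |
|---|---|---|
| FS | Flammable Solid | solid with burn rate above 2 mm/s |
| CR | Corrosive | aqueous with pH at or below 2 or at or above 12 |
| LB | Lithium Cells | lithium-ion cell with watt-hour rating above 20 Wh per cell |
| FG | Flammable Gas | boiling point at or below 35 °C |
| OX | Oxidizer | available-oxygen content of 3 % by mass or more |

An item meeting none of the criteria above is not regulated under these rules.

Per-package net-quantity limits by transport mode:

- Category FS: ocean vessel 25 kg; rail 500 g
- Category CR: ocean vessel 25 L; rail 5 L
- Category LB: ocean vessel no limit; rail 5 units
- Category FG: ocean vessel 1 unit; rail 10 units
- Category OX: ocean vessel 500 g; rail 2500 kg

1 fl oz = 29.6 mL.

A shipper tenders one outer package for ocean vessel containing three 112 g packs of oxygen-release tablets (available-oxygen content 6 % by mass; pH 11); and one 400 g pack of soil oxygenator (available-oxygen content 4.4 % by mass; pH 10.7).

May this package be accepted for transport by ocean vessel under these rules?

No

The oxygen-release tablets have available-oxygen content 6 % by mass, which is ≥ 3 % by mass, so they are Category OX (Oxidizer).
The soil oxygenator has available-oxygen content 4.4 % by mass, which is ≥ 3 % by mass, so it is Category OX (Oxidizer).
Category OX net quantity: (three 112 g packs = 336 g) + 400 g = 736 g.
736 g > 500 g (ocean vessel limit, Category OX) — over the limit.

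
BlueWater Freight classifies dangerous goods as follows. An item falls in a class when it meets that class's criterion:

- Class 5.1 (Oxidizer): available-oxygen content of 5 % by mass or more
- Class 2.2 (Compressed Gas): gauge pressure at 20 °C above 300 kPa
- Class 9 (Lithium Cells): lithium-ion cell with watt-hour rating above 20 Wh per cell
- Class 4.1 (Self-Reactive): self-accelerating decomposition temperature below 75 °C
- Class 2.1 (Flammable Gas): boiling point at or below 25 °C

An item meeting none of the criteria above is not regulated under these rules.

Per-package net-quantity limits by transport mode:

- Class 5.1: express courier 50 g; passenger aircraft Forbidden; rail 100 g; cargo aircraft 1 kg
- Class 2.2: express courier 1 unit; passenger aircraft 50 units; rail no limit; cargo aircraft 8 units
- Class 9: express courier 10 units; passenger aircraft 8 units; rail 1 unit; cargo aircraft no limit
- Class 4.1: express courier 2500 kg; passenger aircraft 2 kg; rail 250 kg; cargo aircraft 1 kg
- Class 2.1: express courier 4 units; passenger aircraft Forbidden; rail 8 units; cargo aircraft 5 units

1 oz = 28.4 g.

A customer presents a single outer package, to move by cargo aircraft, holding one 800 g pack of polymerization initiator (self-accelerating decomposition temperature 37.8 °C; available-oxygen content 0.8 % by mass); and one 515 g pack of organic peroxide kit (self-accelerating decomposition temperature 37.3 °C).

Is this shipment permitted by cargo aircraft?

No

With self-accelerating decomposition temperature 37.8 °C (< 75 °C), the polymerization initiator falls in Class 4.1.
Organic peroxide kit: self-accelerating decomposition temperature 37.3 °C < 75 °C → Class 4.1 (Self-Reactive).
Class 4.1 net quantity: 800 g + 515 g = 1.315 kg.
That exceeds the Class 4.1 cargo aircraft limit of 1 kg.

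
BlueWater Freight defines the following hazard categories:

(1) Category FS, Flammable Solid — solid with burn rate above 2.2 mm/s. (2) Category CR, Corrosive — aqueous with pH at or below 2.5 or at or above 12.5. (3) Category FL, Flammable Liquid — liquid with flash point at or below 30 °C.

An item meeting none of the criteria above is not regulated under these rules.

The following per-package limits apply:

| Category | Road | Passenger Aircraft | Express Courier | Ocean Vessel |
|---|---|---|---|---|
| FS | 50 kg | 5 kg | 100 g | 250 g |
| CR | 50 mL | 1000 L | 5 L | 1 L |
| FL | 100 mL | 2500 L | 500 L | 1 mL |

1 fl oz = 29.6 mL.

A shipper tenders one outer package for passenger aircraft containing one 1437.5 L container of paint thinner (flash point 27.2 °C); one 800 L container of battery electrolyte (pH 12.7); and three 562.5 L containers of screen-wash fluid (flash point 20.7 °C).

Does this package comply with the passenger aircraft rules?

Paint thinner: flash point 27.2 °C ≤ 30 °C → Category FL (Flammable Liquid).
pH 12.7 meets the Category CR criterion (Corrosive), so the battery electrolyte is Category CR.
With flash point 20.7 °C (≤ 30 °C), the screen-wash fluid falls in Category FL.
Category FL net quantity: 1437.5 L + (three 562.5 L containers = 1687.5 L) = 3125 L.
That exceeds the Category FL passenger aircraft limit of 2500 L.
Category CR quantity: 800 L.
That is within the Category CR passenger aircraft limit of 1000 L.

No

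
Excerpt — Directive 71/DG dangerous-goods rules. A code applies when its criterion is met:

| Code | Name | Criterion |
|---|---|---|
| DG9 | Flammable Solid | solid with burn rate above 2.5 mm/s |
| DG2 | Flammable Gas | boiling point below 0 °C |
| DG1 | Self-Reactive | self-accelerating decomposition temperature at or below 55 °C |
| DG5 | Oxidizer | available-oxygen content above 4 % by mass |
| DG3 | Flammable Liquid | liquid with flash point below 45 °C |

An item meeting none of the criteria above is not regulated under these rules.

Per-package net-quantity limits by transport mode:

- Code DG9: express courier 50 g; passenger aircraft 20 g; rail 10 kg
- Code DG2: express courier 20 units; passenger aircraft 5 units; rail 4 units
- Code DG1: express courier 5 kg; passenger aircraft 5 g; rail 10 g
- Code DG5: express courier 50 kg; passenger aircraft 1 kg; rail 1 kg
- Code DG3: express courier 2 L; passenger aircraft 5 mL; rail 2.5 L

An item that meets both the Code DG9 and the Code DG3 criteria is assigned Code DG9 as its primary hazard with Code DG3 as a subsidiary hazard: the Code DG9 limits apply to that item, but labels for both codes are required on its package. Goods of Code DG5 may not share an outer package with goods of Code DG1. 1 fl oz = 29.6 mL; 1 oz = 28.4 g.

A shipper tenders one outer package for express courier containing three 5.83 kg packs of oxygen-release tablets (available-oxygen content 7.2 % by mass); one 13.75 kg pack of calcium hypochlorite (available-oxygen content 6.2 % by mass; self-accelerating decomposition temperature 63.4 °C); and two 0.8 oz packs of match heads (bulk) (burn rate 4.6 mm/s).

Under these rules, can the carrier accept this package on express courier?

With available-oxygen content 7.2 % by mass (> 4 % by mass), the oxygen-release tablets fall in Code DG5.
With available-oxygen content 6.2 % by mass (> 4 % by mass), the calcium hypochlorite falls in Code DG5.
With burn rate 4.6 mm/s (> 2.5 mm/s), the match heads (bulk) fall in Code DG9.
Code DG5 net quantity: (three 5.83 kg packs = 17.49 kg) + 13.75 kg = 31.24 kg.
31.24 kg ≤ 50 kg (express courier limit, Code DG5) — within limit.
Code DG9 quantity: two 0.8 oz packs = 45.44 g.
45.44 g is within the express courier limit of 50 g for Code DG9.
The segregation rule (Code DG5 with Code DG1) does not apply to Code DG5 with Code DG9.
Every hazard code is within its express courier limit and no segregation rule is violated.

Yes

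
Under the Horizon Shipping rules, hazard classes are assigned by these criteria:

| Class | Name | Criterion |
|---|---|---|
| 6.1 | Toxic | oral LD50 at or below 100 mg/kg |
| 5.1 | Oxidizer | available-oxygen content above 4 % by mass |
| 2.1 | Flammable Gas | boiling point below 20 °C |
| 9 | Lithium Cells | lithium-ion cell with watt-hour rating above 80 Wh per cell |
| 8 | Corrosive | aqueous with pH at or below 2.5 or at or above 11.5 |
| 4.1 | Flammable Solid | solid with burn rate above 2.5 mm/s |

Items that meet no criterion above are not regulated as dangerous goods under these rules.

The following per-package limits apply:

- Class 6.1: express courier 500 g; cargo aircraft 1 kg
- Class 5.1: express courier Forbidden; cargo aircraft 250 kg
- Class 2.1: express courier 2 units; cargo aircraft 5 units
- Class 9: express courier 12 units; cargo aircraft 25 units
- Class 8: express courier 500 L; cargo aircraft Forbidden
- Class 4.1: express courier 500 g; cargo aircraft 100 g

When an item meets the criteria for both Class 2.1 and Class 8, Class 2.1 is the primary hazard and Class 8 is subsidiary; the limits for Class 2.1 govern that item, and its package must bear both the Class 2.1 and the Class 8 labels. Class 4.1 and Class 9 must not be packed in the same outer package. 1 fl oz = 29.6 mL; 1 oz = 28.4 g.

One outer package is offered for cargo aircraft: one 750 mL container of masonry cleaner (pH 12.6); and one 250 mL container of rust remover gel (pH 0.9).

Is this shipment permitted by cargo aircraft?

pH 12.6 meets the Class 8 criterion (Corrosive), so the masonry cleaner is Class 8.
The rust remover gel has pH 0.9, which is ≤ 2.5, so it is Class 8 (Corrosive).
Class 8 net quantity: 750 mL + 250 mL = 1 L.
By cargo aircraft, Class 8 is Forbidden regardless of quantity.

No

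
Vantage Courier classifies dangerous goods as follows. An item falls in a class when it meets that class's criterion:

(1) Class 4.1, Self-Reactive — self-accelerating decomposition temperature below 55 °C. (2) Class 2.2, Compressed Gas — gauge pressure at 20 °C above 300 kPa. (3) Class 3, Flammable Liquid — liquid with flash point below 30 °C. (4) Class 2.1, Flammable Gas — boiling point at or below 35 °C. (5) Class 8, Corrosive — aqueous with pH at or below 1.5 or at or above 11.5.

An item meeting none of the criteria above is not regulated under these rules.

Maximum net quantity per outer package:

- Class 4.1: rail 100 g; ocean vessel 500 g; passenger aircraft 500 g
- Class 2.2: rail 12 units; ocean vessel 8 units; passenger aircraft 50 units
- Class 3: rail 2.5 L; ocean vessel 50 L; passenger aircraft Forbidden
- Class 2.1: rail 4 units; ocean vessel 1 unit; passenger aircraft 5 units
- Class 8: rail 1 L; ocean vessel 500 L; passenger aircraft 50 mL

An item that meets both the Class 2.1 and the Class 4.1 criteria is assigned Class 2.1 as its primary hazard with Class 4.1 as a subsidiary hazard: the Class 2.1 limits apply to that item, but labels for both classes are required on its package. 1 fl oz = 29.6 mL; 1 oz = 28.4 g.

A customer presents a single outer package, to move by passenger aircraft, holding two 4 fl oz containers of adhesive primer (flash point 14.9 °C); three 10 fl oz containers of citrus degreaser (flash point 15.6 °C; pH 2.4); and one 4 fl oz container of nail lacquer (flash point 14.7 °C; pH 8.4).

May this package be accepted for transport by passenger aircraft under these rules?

The adhesive primer has flash point 14.9 °C, which is < 30 °C, so it is Class 3 (Flammable Liquid).
Citrus degreaser: flash point 15.6 °C < 30 °C → Class 3 (Flammable Liquid).
Nail lacquer: flash point 14.7 °C < 30 °C → Class 3 (Flammable Liquid).
Class 3 net quantity: (two 4 fl oz containers = 236.8 mL) + (three 10 fl oz containers = 888 mL) + (one 4 fl oz container = 118.4 mL) = 1243.2 mL.
Class 3 is Forbidden by passenger aircraft.

No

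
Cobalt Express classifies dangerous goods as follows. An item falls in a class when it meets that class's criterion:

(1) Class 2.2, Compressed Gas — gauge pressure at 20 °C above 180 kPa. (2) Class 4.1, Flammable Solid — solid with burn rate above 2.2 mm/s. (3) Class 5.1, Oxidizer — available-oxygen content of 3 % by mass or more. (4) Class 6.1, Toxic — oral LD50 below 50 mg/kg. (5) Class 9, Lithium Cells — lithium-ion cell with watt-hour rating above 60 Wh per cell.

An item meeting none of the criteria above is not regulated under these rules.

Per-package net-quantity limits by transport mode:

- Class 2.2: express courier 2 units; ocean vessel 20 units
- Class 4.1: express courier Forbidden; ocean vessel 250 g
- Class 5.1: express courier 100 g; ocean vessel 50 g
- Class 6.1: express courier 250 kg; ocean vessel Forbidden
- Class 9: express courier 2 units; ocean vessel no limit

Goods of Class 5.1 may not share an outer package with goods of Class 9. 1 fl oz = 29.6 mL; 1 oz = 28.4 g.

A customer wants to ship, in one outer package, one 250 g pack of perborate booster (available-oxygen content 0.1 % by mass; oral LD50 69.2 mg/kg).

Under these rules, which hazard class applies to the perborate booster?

available-oxygen content 0.1 % by mass is not above 3 % by mass, so Class 5.1 does not apply.
oral LD50 69.2 mg/kg is not below 50 mg/kg, so Class 6.1 does not apply.
No criterion is met, so the item is not regulated.

Not regulated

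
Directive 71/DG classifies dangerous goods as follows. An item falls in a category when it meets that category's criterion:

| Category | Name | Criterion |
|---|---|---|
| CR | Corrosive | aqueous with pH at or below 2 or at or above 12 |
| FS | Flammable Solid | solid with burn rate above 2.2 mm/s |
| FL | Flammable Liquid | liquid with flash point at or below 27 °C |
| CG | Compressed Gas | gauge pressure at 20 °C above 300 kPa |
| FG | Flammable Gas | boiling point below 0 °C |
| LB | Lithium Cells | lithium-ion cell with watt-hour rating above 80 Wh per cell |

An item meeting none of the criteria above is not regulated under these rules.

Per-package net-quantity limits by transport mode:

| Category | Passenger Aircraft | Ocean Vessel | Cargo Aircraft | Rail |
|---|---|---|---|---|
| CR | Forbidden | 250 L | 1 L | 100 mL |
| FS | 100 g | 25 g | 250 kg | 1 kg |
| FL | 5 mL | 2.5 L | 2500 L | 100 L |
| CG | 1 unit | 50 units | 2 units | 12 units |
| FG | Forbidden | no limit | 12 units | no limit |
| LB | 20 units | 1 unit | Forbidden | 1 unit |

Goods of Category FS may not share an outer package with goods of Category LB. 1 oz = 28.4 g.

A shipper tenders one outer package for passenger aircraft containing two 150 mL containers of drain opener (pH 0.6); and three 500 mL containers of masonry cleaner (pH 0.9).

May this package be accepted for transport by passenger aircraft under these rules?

Drain opener: pH 0.6 ≤ 2 → Category CR (Corrosive).
Masonry cleaner: pH 0.9 ≤ 2 → Category CR (Corrosive).
Category CR net quantity: (two 150 mL containers = 300 mL) + (three 500 mL containers = 1.5 L) = 1.8 L.
Category CR is Forbidden by passenger aircraft.

No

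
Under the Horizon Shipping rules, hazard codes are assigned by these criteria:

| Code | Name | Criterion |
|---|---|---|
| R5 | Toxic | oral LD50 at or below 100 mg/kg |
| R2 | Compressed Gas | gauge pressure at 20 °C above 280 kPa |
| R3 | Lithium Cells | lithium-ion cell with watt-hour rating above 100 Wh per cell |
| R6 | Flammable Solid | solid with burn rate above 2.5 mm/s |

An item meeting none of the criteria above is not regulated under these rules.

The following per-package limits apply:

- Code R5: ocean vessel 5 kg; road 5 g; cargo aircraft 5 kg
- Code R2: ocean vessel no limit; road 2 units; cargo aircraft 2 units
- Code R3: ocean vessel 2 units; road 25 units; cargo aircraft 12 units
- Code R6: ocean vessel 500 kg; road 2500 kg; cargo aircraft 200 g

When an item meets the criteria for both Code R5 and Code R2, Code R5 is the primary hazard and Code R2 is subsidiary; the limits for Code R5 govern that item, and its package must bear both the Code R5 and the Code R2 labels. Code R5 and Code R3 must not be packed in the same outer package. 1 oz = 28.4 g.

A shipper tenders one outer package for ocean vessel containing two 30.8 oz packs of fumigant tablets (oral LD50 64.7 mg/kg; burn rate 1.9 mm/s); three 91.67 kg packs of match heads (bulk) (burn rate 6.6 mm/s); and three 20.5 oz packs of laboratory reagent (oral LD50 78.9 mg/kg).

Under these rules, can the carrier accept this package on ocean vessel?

Yes

With oral LD50 64.7 mg/kg (≤ 100 mg/kg), the fumigant tablets fall in Code R5.
Burn rate 6.6 mm/s meets the Code R6 criterion (Flammable Solid), so the match heads (bulk) are Code R6.
Oral LD50 78.9 mg/kg meets the Code R5 criterion (Toxic), so the laboratory reagent is Code R5.
Code R5 net quantity: (two 30.8 oz packs = 1749.44 g) + (three 20.5 oz packs = 1746.6 g) = 3496.04 g.
That is within the Code R5 ocean vessel limit of 5 kg.
Code R6 quantity: three 91.67 kg packs = 275.01 kg.
That is within the Code R6 ocean vessel limit of 500 kg.
The segregation rule (Code R5 with Code R3) does not apply to Code R5 with Code R6.
Every hazard code is within its ocean vessel limit and no segregation rule is violated.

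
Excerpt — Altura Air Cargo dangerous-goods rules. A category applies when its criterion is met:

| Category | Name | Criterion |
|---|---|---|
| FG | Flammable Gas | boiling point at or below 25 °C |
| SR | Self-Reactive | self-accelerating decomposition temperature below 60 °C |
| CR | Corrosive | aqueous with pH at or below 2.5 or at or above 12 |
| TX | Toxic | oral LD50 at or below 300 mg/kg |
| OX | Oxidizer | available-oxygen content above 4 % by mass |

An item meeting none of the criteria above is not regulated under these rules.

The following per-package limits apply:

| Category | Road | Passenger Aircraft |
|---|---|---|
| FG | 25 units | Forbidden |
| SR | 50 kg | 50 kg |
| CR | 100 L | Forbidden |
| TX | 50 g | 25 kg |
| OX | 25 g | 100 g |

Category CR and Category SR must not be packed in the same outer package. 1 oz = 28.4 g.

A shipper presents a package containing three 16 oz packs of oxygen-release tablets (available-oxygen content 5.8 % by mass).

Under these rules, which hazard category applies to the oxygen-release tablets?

Category OX

Available-oxygen content 5.8 % by mass meets the Category OX criterion (Oxidizer), so the oxygen-release tablets are Category OX.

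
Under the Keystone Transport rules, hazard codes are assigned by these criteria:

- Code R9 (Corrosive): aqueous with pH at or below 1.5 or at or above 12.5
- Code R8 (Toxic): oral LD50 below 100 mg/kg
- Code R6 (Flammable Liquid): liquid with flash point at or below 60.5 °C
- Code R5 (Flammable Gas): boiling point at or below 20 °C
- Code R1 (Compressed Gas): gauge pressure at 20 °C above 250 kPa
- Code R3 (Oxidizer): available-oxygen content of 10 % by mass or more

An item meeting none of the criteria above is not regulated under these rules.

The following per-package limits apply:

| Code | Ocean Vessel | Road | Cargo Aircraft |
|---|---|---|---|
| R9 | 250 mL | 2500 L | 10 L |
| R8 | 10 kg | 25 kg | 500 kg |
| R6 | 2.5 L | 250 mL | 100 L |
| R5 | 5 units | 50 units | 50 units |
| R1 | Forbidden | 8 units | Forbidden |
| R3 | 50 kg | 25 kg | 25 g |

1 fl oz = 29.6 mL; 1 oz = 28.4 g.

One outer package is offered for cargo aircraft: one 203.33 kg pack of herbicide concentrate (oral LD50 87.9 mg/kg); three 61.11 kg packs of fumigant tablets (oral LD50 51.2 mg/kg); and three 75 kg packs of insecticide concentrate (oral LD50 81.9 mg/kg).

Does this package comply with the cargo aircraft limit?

Herbicide concentrate: oral LD50 87.9 mg/kg < 100 mg/kg → Code R8 (Toxic).
Oral LD50 51.2 mg/kg meets the Code R8 criterion (Toxic), so the fumigant tablets are Code R8.
The insecticide concentrate has oral LD50 81.9 mg/kg, which is < 100 mg/kg, so it is Code R8 (Toxic).
Total Code R8: 203.33 kg + (three 61.11 kg packs = 183.33 kg) + (three 75 kg packs = 225 kg) = 611.66 kg.
611.66 kg > 500 kg (cargo aircraft limit, Code R8) — over the limit.

No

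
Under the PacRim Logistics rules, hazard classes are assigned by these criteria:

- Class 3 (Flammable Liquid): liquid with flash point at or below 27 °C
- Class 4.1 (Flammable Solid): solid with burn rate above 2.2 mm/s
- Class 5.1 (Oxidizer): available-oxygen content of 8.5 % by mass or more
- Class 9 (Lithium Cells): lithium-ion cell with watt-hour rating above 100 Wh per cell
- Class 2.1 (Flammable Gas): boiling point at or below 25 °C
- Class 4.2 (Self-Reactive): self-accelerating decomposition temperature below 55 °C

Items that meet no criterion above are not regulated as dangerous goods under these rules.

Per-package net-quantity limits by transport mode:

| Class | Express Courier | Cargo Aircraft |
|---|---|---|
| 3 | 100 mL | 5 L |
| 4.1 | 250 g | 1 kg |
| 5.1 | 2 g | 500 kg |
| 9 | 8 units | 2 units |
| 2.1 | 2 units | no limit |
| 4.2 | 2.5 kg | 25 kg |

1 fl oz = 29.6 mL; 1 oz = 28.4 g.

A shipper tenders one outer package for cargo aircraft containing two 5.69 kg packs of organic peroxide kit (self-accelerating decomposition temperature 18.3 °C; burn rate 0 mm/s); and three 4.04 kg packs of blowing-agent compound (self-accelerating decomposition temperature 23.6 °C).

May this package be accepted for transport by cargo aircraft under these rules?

Self-accelerating decomposition temperature 18.3 °C meets the Class 4.2 criterion (Self-Reactive), so the organic peroxide kit is Class 4.2.
Blowing-agent compound: self-accelerating decomposition temperature 23.6 °C < 55 °C → Class 4.2 (Self-Reactive).
Class 4.2 net quantity: (two 5.69 kg packs = 11.38 kg) + (three 4.04 kg packs = 12.12 kg) = 23.5 kg.
That is within the Class 4.2 cargo aircraft limit of 25 kg.

Yes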